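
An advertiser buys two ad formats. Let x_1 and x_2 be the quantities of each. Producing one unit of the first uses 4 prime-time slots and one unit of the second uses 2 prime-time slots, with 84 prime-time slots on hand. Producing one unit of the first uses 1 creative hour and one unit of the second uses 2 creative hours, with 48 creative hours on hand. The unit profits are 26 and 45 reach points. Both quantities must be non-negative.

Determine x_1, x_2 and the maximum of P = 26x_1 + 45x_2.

Corner points and P = 26x_1 + 45x_2:
  (0, 0) → P = 0
  (0, 24) → P = 1080
  (21, 0) → P = 546
  (12, 18) → P = 1122

At the optimal vertex, 4x_1 + 2x_2 = 84 and x_1 + 2x_2 = 48.
Solving simultaneously gives x_1 = 12, x_2 = 18.

x_1 = 12, x_2 = 18, maximum P = 1122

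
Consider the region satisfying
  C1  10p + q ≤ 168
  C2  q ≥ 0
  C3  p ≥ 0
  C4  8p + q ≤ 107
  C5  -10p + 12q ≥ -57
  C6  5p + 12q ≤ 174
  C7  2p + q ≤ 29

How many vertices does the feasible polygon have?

5

Of the 21 pairwise boundary intersections, those satisfying every inequality are:
  (0, 0)
  (57/10, 0)
  (0, 29/2)
  (405/34, 88/17)
  (174/19, 203/19)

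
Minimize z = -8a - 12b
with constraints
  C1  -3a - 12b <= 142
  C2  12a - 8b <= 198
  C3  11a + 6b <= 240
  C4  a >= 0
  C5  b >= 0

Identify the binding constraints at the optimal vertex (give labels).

Extreme points and z = -8a - 12b:
  (777/40, 351/80) → z = -4161/20
  (33/2, 0) → z = -132
  (0, 40) → z = -480
  (0, 0) → z = 0

The minimum is at (0, 40). Substituting into each constraint, equality holds for C3 and C4; the remaining constraints have slack.

C3 and C4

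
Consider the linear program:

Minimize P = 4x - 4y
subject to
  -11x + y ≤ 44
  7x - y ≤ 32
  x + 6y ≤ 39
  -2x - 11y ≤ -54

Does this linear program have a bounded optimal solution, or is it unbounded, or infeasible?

Extreme points and P = 4x - 4y:
  (-225/67, 473/67) → P = -2792/67
  (-430/123, 682/123) → P = -4448/123
  (231/43, 241/43) → P = -40/43
  (406/79, 314/79) → P = 368/79
The feasible region has finitely many vertices and no improving ray; the minimum is -2792/67 at (-225/67, 473/67).

bounded optimum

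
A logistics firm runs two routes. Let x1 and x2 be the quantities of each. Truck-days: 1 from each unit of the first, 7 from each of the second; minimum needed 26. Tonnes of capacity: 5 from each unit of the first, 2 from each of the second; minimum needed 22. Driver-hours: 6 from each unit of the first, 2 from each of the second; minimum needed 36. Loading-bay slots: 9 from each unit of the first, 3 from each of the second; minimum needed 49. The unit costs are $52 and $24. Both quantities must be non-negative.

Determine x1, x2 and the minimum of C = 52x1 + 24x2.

Extreme points and C = 52x1 + 24x2:
  (0, 18) → C = 432
  (26, 0) → C = 1352
  (5, 3) → C = 332
The feasible region is unbounded (it extends along (0, 1), (1, 0)), but C strictly increases along every unbounded feasible direction, so there is no improving ray and the minimum is attained at a vertex.

The optimum lies where x1 + 7x2 = 26 and 6x1 + 2x2 = 36.
Solving simultaneously gives x1 = 5, x2 = 3.

x1 = 5, x2 = 3, minimum C = 332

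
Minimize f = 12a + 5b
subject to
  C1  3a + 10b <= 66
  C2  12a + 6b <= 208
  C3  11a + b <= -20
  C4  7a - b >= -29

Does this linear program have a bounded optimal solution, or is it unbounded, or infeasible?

unbounded

From the feasible point (-266/107, 786/107), moving in the direction (1, -11) keeps every constraint satisfied while f decreases without bound.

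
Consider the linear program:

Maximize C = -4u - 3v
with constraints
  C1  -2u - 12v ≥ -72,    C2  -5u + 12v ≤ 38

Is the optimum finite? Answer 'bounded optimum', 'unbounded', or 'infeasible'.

From the feasible point (34/7, 109/21), moving in the direction (-12, -5) keeps every constraint satisfied while C increases without bound.

unbounded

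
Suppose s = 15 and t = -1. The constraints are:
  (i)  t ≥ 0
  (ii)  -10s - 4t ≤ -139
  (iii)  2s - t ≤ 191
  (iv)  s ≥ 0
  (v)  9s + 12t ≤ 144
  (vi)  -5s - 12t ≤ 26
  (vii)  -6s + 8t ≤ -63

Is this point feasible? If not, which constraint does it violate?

Constraint (i): t = -1, which is not ≥ 0. All other constraints are satisfied.

not feasible — violates (i)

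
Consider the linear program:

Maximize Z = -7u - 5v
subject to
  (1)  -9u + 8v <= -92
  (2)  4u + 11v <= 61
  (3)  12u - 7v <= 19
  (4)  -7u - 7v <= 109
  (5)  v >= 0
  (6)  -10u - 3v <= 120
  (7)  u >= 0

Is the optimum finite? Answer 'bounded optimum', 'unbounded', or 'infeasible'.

infeasible

The boundaries -9u + 8v = -92 and 4u + 11v = 61 meet at (1500/131, 181/131), but that point violates 12u - 7v ≤ 19. Every candidate vertex is excluded by some other constraint, so the feasible region is empty.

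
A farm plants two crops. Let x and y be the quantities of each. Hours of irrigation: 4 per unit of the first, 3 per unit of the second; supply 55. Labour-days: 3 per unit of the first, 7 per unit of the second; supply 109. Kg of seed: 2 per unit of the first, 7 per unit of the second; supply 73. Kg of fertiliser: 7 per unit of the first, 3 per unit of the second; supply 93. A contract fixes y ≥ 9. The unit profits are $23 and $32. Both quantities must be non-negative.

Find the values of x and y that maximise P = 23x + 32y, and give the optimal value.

x = 5, y = 9, maximum P = 403

Corner points and P = 23x + 32y:
  (0, 73/7) → P = 2336/7
  (0, 9) → P = 288
  (5, 9) → P = 403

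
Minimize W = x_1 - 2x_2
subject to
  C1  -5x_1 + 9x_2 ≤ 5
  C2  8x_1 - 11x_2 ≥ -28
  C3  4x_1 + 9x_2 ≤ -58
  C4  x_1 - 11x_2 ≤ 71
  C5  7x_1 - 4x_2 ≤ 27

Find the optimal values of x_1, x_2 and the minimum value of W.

Corner points and W = x_1 - 2x_2:
  (-197/17, -100/17) → W = 3/17
  (-7, -10/3) → W = -1/3
  (-99/7, -596/77) → W = 103/77
  (1/53, -342/53) → W = 685/53

x_1 = -7, x_2 = -10/3, minimum W = -1/3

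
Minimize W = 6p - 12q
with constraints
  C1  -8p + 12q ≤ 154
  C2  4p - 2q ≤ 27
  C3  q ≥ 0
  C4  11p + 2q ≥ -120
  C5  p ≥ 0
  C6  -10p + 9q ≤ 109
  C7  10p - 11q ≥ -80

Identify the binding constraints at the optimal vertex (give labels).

C2 and C7

Vertices and W = 6p - 12q:
  (27/4, 0) → W = 81/2
  (457/24, 295/12) → W = -723/4
  (0, 0) → W = 0
  (0, 80/11) → W = -960/11

The minimum is at (457/24, 295/12). Substituting into each constraint, equality holds for C2 and C7; the remaining constraints have slack.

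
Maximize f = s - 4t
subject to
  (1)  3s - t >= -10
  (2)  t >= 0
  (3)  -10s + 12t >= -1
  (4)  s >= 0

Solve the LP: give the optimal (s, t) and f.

s = 1/10, t = 0, maximum f = 1/10

Vertices and f = s - 4t:
  (0, 10) → f = -40
  (1/10, 0) → f = 1/10
  (0, 0) → f = 0
The feasible region is unbounded (it extends along (6, 5), (1, 3)), but f strictly decreases along every unbounded feasible direction, so there is no improving ray and the maximum is attained at a vertex.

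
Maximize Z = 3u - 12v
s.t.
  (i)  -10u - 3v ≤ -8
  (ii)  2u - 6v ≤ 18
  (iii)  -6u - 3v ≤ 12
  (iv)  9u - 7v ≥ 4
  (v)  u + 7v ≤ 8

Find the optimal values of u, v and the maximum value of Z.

Vertices and Z = 3u - 12v:
  (17/11, -82/33) → Z = 379/11
  (68/97, 32/97) → Z = -180/97
  (87/10, -1/10) → Z = 273/10
  (6/5, 34/35) → Z = -282/35

The binding constraints are -10u - 3v = -8 and 2u - 6v = 18.
Solving simultaneously gives u = 17/11, v = -82/33.

u = 17/11, v = -82/33, maximum Z = 379/11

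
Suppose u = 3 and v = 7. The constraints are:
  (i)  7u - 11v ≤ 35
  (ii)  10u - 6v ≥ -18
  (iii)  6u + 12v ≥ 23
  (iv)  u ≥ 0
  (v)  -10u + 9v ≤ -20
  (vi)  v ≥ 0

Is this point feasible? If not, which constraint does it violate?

Constraint (v): -10u + 9v = 33, which is not ≤ -20. All other constraints are satisfied.

not feasible — violates (v)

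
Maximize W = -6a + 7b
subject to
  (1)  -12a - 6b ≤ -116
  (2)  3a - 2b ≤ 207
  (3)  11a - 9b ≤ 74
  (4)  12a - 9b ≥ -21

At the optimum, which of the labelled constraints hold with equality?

Vertices and W = -6a + 7b:
  (248/29, 194/87) → W = -3106/87
  (51/10, 137/15) → W = 100/3
  (343, 411) → W = 819
  (635, 849) → W = 2133

The maximum is at (635, 849). Substituting into each constraint, equality holds for (2) and (4); the remaining constraints have slack.

(2) and (4)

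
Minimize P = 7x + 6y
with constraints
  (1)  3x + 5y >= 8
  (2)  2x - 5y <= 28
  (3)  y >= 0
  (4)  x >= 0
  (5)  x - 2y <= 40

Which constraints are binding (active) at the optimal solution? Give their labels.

(1) and (4)

Extreme points and P = 7x + 6y:
  (8/3, 0) → P = 56/3
  (0, 8/5) → P = 48/5
  (14, 0) → P = 98
  (144, 52) → P = 1320
The feasible region is unbounded (it extends along (0, 1), (2, 1)), but P strictly increases along every unbounded feasible direction, so there is no improving ray and the minimum is attained at a vertex.

The minimum is at (0, 8/5). Substituting into each constraint, equality holds for (1) and (4); the remaining constraints have slack.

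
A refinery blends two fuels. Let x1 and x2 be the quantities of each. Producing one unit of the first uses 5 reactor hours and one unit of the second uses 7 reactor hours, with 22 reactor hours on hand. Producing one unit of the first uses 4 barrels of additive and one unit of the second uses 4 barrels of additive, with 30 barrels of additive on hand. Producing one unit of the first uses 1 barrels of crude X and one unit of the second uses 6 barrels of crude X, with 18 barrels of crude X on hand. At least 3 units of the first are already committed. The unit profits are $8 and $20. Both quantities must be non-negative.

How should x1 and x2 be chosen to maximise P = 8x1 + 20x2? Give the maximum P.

Feasible corners and P = 8x1 + 20x2:
  (22/5, 0) → P = 176/5
  (3, 0) → P = 24
  (3, 1) → P = 44

At the optimal vertex, 5x1 + 7x2 = 22 and x1 = 3.
Solving simultaneously gives x1 = 3, x2 = 1.

x1 = 3, x2 = 1, maximum P = 44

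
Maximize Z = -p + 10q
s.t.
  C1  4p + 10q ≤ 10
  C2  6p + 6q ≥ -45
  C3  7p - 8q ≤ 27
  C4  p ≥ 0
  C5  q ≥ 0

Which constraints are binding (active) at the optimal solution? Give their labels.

Extreme points and Z = -p + 10q:
  (0, 1) → Z = 10
  (5/2, 0) → Z = -5/2
  (0, 0) → Z = 0

The maximum is at (0, 1). Substituting into each constraint, equality holds for C1 and C4; the remaining constraints have slack.

C1 and C4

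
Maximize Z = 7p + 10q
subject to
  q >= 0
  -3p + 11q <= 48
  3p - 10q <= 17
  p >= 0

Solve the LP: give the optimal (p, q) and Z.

p = 667/3, q = 65, maximum Z = 6619/3

Corner points and Z = 7p + 10q:
  (17/3, 0) → Z = 119/3
  (0, 0) → Z = 0
  (667/3, 65) → Z = 6619/3
  (0, 48/11) → Z = 480/11

The binding constraints are -3p + 11q = 48 and 3p - 10q = 17.
Solving simultaneously gives p = 667/3, q = 65.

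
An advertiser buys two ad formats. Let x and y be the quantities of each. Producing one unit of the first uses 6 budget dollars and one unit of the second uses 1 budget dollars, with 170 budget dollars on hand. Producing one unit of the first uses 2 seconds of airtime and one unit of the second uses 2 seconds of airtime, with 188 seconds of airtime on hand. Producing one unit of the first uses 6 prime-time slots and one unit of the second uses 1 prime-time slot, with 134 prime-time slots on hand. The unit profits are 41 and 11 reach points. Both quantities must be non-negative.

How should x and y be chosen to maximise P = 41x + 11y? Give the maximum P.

The binding constraints are 2x + 2y = 188 and 6x + y = 134.
Solving simultaneously gives x = 8, y = 86.

x = 8, y = 86, maximum P = 1274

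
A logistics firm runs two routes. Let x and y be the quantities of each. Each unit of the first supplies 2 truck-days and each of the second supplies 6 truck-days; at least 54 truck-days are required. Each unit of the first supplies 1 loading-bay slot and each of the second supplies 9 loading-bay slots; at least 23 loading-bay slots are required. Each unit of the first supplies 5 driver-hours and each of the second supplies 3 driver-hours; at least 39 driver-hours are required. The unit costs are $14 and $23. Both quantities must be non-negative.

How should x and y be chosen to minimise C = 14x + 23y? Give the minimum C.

x = 3, y = 8, minimum C = 226

Extreme points and C = 14x + 23y:
  (0, 13) → C = 299
  (27, 0) → C = 378
  (3, 8) → C = 226
The feasible region is unbounded (it extends along (0, 1), (1, 0)), but C strictly increases along every unbounded feasible direction, so there is no improving ray and the minimum is attained at a vertex.

The optimum lies where 2x + 6y = 54 and 5x + 3y = 39.
Solving simultaneously gives x = 3, y = 8.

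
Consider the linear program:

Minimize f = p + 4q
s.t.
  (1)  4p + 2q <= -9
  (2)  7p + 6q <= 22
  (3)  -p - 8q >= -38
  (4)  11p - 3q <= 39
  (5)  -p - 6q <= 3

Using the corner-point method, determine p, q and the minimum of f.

p = -126, q = 41/2, minimum f = -44

Vertices and f = p + 4q:
  (-74/15, 161/30) → f = 248/15
  (-24/11, -3/22) → f = -30/11
  (-126, 41/2) → f = -44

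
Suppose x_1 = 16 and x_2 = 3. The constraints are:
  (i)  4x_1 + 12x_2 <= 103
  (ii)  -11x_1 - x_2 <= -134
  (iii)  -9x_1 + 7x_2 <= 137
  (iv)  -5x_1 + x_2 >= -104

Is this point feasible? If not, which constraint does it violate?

(i): 100 ≤ 103 ✓
(ii): -179 ≤ -134 ✓
(iii): -123 ≤ 137 ✓
(iv): -77 ≥ -104 ✓

feasible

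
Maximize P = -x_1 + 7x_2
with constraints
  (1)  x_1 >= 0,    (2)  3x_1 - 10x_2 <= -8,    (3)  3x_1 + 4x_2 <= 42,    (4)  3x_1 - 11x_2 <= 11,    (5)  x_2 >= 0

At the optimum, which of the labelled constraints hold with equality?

(1) and (3)

Corner points and P = -x_1 + 7x_2:
  (0, 4/5) → P = 28/5
  (0, 21/2) → P = 147/2
  (194/21, 25/7) → P = 331/21

The maximum is at (0, 21/2). Substituting into each constraint, equality holds for (1) and (3); the remaining constraints have slack.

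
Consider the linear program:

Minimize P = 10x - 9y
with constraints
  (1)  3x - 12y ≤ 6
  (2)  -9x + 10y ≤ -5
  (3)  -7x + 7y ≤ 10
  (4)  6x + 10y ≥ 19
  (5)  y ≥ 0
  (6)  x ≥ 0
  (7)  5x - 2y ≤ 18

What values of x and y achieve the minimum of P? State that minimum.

x = 8/5, y = 47/50, minimum P = 377/50

Extreme points and P = 10x - 9y:
  (48/17, 7/34) → P = 897/34
  (34/9, 4/9) → P = 304/9
  (8/5, 47/50) → P = 377/50
  (85/16, 137/32) → P = 467/32

At the optimal vertex, -9x + 10y = -5 and 6x + 10y = 19.
Solving simultaneously gives x = 8/5, y = 47/50.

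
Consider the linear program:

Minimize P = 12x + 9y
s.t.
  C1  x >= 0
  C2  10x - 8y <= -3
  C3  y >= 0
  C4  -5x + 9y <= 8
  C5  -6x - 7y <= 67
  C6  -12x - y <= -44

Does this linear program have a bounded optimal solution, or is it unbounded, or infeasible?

The boundaries x = 0 and 10x - 8y = -3 meet at (0, 3/8), but that point violates -12x - y ≤ -44. Every candidate vertex is excluded by some other constraint, so the feasible region is empty.

infeasible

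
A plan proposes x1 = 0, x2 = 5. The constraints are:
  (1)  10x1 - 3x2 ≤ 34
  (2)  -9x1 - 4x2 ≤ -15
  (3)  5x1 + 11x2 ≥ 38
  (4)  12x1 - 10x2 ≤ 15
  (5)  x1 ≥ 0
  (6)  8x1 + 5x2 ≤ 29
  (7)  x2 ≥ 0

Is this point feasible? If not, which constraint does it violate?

feasible

(1): -15 ≤ 34 ✓
(2): -20 ≤ -15 ✓
(3): 55 ≥ 38 ✓
(4): -50 ≤ 15 ✓
(5): 0 ≥ 0 ✓
(6): 25 ≤ 29 ✓
(7): 5 ≥ 0 ✓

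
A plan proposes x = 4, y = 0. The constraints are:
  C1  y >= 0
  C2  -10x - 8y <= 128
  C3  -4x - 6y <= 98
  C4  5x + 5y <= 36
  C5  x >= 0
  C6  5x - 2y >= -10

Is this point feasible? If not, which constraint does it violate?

feasible

C1: 0 ≥ 0 ✓
C2: -40 ≤ 128 ✓
C3: -16 ≤ 98 ✓
C4: 20 ≤ 36 ✓
C5: 4 ≥ 0 ✓
C6: 20 ≥ -10 ✓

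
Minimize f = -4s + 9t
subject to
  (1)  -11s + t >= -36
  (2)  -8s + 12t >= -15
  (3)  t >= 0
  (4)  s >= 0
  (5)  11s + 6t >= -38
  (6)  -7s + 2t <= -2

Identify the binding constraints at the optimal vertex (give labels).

(2) and (3)

Feasible corners and f = -4s + 9t:
  (417/124, 123/124) → f = -561/124
  (14/3, 46/3) → f = 358/3
  (15/8, 0) → f = -15/2
  (2/7, 0) → f = -8/7

The minimum is at (15/8, 0). Substituting into each constraint, equality holds for (2) and (3); the remaining constraints have slack.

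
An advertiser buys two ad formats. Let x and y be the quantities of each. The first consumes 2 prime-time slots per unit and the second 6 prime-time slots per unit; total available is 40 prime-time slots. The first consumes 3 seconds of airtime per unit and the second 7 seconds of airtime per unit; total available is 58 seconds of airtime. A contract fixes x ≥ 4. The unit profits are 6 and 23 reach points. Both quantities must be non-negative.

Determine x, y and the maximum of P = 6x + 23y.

x = 4, y = 16/3, maximum P = 440/3

Corner points and P = 6x + 23y:
  (58/3, 0) → P = 116
  (4, 0) → P = 24
  (17, 1) → P = 125
  (4, 16/3) → P = 440/3

The binding constraints are 2x + 6y = 40 and x = 4.
Solving simultaneously gives x = 4, y = 16/3.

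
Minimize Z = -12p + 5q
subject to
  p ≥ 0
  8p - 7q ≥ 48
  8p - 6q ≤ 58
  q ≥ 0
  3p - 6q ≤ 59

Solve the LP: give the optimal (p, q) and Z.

p = 59/4, q = 10, minimum Z = -127

Feasible corners and Z = -12p + 5q:
  (59/4, 10) → Z = -127
  (6, 0) → Z = -72
  (29/4, 0) → Z = -87

The binding constraints are 8p - 7q = 48 and 8p - 6q = 58.
Solving simultaneously gives p = 59/4, q = 10.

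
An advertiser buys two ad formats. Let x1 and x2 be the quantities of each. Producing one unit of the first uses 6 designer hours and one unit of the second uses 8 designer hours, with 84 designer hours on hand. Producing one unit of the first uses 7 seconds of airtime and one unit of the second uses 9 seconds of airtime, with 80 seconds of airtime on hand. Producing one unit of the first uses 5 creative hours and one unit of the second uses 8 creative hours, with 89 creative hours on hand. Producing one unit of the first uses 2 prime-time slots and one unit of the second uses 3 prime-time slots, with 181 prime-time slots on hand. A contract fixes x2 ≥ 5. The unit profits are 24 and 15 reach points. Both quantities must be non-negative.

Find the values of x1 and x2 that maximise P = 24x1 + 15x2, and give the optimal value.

x1 = 5, x2 = 5, maximum P = 195

Vertices and P = 24x1 + 15x2:
  (0, 80/9) → P = 400/3
  (0, 5) → P = 75
  (5, 5) → P = 195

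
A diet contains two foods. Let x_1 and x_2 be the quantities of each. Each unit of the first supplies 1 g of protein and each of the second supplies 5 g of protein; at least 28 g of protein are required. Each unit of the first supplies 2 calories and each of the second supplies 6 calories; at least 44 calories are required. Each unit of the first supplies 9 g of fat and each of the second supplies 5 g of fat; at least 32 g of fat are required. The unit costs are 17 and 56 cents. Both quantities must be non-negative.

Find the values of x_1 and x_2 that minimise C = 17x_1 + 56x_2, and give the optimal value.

Feasible corners and C = 17x_1 + 56x_2:
  (0, 22/3) → C = 1232/3
  (28, 0) → C = 476
  (13, 3) → C = 389
The feasible region is unbounded (it extends along (0, 1), (1, 0)), but C strictly increases along every unbounded feasible direction, so there is no improving ray and the minimum is attained at a vertex.

At the optimal vertex, x_1 + 5x_2 = 28 and 2x_1 + 6x_2 = 44.
Solving simultaneously gives x_1 = 13, x_2 = 3.

x_1 = 13, x_2 = 3, minimum C = 389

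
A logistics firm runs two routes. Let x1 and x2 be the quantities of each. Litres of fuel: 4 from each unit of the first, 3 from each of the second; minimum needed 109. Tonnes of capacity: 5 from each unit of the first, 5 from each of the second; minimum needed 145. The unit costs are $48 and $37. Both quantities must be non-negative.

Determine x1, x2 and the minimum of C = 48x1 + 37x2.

x1 = 22, x2 = 7, minimum C = 1315

Vertices and C = 48x1 + 37x2:
  (0, 109/3) → C = 4033/3
  (29, 0) → C = 1392
  (22, 7) → C = 1315
The feasible region is unbounded (it extends along (0, 1), (1, 0)), but C strictly increases along every unbounded feasible direction, so there is no improving ray and the minimum is attained at a vertex.

The binding constraints are 4x1 + 3x2 = 109 and 5x1 + 5x2 = 145.
Solving simultaneously gives x1 = 22, x2 = 7.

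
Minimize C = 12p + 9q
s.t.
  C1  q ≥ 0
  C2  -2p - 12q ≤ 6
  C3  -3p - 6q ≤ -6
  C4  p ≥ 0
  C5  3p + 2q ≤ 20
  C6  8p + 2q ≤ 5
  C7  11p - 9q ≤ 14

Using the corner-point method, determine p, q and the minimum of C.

p = 0, q = 1, minimum C = 9

Corner points and C = 12p + 9q:
  (0, 1) → C = 9
  (3/7, 11/14) → C = 171/14
  (0, 5/2) → C = 45/2

The binding constraints are -3p - 6q = -6 and p = 0.
Solving simultaneously gives p = 0, q = 1.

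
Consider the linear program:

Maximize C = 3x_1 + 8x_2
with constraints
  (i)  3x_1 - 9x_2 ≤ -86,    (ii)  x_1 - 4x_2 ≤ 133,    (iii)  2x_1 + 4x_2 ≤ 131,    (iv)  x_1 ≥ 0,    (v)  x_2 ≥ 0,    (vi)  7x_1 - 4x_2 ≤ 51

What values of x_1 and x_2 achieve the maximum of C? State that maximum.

x_1 = 0, x_2 = 131/4, maximum C = 262

Corner points and C = 3x_1 + 8x_2:
  (0, 86/9) → C = 688/9
  (803/51, 755/51) → C = 497/3
  (0, 131/4) → C = 262
  (182/9, 815/36) → C = 2176/9

At the optimal vertex, 2x_1 + 4x_2 = 131 and x_1 = 0.
Solving simultaneously gives x_1 = 0, x_2 = 131/4.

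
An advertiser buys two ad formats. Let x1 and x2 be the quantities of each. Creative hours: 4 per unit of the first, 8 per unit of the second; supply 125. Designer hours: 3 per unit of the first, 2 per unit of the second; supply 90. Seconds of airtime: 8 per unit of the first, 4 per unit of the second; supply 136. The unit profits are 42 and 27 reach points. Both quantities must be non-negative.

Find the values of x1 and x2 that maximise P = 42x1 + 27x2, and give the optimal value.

x1 = 49/4, x2 = 19/2, maximum P = 771

Vertices and P = 42x1 + 27x2:
  (0, 0) → P = 0
  (0, 125/8) → P = 3375/8
  (17, 0) → P = 714
  (49/4, 19/2) → P = 771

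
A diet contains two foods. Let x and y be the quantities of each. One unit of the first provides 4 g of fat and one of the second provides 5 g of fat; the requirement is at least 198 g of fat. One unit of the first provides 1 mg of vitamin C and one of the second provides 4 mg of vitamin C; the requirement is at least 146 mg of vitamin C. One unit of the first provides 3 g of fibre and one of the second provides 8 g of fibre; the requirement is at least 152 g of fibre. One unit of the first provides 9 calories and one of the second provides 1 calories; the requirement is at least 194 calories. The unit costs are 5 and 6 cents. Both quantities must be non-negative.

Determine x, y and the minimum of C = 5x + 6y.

x = 18, y = 32, minimum C = 282

Feasible corners and C = 5x + 6y:
  (0, 194) → C = 1164
  (146, 0) → C = 730
  (18, 32) → C = 282
The feasible region is unbounded (it extends along (0, 1), (1, 0)), but C strictly increases along every unbounded feasible direction, so there is no improving ray and the minimum is attained at a vertex.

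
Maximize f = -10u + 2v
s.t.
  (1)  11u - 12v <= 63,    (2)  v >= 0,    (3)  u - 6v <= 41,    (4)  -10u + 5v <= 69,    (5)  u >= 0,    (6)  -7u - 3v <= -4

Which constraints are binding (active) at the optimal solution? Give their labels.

Extreme points and f = -10u + 2v:
  (63/11, 0) → f = -630/11
  (4/7, 0) → f = -40/7
  (0, 69/5) → f = 138/5
  (0, 4/3) → f = 8/3
The feasible region is unbounded (it extends along (1, 2), (12, 11)), but f strictly decreases along every unbounded feasible direction, so there is no improving ray and the maximum is attained at a vertex.

The maximum is at (0, 69/5). Substituting into each constraint, equality holds for (4) and (5); the remaining constraints have slack.

(4) and (5)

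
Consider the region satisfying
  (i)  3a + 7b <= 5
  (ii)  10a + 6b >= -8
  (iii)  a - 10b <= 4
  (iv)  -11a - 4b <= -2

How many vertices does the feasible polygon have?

3

Of the 6 pairwise boundary intersections, those satisfying every inequality are:
  (78/37, -7/37)
  (-6/65, 49/65)
  (6/19, -7/19)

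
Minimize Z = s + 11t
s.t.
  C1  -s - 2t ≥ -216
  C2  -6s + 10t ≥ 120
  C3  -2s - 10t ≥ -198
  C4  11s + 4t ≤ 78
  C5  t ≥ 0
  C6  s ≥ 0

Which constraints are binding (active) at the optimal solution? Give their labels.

Extreme points and Z = s + 11t:
  (150/67, 894/67) → Z = 9984/67
  (0, 12) → Z = 132
  (0, 39/2) → Z = 429/2

The minimum is at (0, 12). Substituting into each constraint, equality holds for C2 and C6; the remaining constraints have slack.

C2 and C6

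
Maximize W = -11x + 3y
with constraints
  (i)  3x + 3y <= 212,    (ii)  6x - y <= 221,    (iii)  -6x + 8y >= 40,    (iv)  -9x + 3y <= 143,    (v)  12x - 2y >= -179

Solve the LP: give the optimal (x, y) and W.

x = -251/18, y = 35/6, maximum W = 1538/9

Corner points and W = -11x + 3y:
  (788/21, 232/7) → W = -940/3
  (23/4, 779/12) → W = 263/2
  (-338/21, -99/14) → W = 935/6
  (-251/18, 35/6) → W = 1538/9

The binding constraints are -9x + 3y = 143 and 12x - 2y = -179.
Solving simultaneously gives x = -251/18, y = 35/6.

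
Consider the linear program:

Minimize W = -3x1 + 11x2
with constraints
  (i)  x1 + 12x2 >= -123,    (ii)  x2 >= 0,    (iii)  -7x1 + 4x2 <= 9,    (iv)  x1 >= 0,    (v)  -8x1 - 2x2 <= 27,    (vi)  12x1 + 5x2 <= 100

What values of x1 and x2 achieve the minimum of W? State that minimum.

Extreme points and W = -3x1 + 11x2:
  (0, 0) → W = 0
  (25/3, 0) → W = -25
  (0, 9/4) → W = 99/4
  (355/83, 808/83) → W = 7823/83

At the optimal vertex, x2 = 0 and 12x1 + 5x2 = 100.
Solving simultaneously gives x1 = 25/3, x2 = 0.

x1 = 25/3, x2 = 0, minimum W = -25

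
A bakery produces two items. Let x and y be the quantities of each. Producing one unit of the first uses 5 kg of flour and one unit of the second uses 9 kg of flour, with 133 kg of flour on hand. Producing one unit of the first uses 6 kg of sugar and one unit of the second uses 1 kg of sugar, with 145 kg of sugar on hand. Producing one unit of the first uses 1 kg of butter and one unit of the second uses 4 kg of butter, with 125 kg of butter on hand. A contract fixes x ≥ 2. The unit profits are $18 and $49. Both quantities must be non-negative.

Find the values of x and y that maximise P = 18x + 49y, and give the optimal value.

Feasible corners and P = 18x + 49y:
  (145/6, 0) → P = 435
  (2, 0) → P = 36
  (1172/49, 73/49) → P = 24673/49
  (2, 41/3) → P = 2117/3

x = 2, y = 41/3, maximum P = 2117/3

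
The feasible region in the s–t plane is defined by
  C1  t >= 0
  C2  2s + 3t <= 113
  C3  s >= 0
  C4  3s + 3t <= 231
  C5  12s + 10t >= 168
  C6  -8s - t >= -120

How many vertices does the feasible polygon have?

5

The feasible vertices (each the meet of two boundaries and inside every other half-plane) are:
  (14, 0)
  (15, 0)
  (0, 113/3)
  (247/22, 332/11)
  (0, 84/5)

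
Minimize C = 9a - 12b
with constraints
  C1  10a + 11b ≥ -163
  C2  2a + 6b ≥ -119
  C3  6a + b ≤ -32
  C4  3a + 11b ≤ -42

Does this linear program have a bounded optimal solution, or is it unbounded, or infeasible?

bounded optimum

Extreme points and C = 9a - 12b:
  (-27/8, -47/4) → C = 885/8
  (-121/7, 69/77) → C = -12807/77
  (-310/63, -52/21) → C = -102/7
The feasible region has finitely many vertices and no improving ray; the minimum is -12807/77 at (-121/7, 69/77).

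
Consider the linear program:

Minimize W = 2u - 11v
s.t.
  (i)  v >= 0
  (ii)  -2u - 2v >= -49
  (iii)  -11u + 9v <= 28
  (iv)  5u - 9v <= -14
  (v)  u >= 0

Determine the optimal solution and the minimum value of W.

u = 77/8, v = 119/8, minimum W = -1155/8

Corner points and W = 2u - 11v:
  (77/8, 119/8) → W = -1155/8
  (59/4, 39/4) → W = -311/4
  (0, 28/9) → W = -308/9
  (0, 14/9) → W = -154/9

The binding constraints are -2u - 2v = -49 and -11u + 9v = 28.
Solving simultaneously gives u = 77/8, v = 119/8.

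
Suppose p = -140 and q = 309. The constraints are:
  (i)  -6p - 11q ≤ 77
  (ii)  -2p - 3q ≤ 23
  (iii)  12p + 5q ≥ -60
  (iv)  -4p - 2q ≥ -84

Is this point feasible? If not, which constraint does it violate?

not feasible — violates (iii)

Constraint (iii): 12p + 5q = -135, which is not ≥ -60. All other constraints are satisfied.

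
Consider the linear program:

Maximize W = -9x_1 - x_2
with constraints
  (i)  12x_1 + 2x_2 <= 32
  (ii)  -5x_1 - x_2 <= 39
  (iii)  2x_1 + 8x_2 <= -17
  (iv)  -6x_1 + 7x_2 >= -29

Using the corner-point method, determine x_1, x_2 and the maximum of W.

Feasible corners and W = -9x_1 - x_2:
  (-295/38, -7/38) → W = 1331/19
  (-244/41, -379/41) → W = 2575/41
  (113/62, -80/31) → W = -857/62

x_1 = -295/38, x_2 = -7/38, maximum W = 1331/19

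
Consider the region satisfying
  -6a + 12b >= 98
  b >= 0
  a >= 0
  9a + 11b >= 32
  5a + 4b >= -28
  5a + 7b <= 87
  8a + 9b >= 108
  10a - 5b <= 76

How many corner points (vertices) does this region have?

4

Pairwise boundary intersections that survive every other constraint:
  (179/51, 506/51)
  (69/25, 716/75)
  (0, 87/7)
  (0, 12)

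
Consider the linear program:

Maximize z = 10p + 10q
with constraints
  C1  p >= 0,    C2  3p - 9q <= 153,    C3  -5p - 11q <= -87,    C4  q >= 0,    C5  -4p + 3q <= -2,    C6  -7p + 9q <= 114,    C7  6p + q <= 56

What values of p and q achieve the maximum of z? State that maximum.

Extreme points and z = 10p + 10q:
  (283/59, 338/59) → z = 6210/59
  (529/61, 242/61) → z = 7710/61
  (85/11, 106/11) → z = 1910/11

The optimum lies where -4p + 3q = -2 and 6p + q = 56.
Solving simultaneously gives p = 85/11, q = 106/11.

p = 85/11, q = 106/11, maximum z = 1910/11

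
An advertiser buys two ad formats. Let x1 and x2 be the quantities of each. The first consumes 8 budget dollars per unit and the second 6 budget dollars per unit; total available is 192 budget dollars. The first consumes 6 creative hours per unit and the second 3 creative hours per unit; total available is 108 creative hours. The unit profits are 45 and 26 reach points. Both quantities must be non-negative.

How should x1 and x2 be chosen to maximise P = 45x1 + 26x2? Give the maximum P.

Extreme points and P = 45x1 + 26x2:
  (0, 0) → P = 0
  (0, 32) → P = 832
  (18, 0) → P = 810
  (6, 24) → P = 894

The optimum lies where 8x1 + 6x2 = 192 and 6x1 + 3x2 = 108.
Solving simultaneously gives x1 = 6, x2 = 24.

x1 = 6, x2 = 24, maximum P = 894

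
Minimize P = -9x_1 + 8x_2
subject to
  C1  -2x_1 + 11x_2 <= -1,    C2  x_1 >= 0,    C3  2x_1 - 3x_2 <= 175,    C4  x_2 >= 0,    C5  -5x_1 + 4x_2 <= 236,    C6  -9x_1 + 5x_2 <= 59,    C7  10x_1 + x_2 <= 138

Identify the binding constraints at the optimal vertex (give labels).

Extreme points and P = -9x_1 + 8x_2:
  (1/2, 0) → P = -9/2
  (217/16, 19/8) → P = -1649/16
  (69/5, 0) → P = -621/5

The minimum is at (69/5, 0). Substituting into each constraint, equality holds for C4 and C7; the remaining constraints have slack.

C4 and C7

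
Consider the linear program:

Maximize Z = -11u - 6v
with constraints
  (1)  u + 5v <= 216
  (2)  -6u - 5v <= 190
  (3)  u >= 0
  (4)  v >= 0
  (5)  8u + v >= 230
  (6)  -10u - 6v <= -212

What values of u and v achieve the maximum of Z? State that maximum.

Extreme points and Z = -11u - 6v:
  (216, 0) → Z = -2376
  (934/39, 1498/39) → Z = -19262/39
  (115/4, 0) → Z = -1265/4

The binding constraints are v = 0 and 8u + v = 230.
Solving simultaneously gives u = 115/4, v = 0.

u = 115/4, v = 0, maximum Z = -1265/4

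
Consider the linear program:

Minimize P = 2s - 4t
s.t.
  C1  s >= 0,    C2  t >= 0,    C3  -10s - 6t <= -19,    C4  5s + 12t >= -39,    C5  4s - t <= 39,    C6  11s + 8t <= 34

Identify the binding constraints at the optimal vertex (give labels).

Corner points and P = 2s - 4t:
  (0, 19/6) → P = -38/3
  (0, 17/4) → P = -17
  (19/10, 0) → P = 19/5
  (34/11, 0) → P = 68/11

The minimum is at (0, 17/4). Substituting into each constraint, equality holds for C1 and C6; the remaining constraints have slack.

C1 and C6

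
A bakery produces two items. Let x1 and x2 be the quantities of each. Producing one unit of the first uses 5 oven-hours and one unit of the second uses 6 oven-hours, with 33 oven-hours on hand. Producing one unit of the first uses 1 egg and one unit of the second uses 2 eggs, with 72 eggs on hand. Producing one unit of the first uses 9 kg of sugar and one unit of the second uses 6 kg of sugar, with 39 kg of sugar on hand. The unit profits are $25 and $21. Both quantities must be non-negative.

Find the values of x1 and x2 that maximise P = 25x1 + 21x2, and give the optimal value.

Feasible corners and P = 25x1 + 21x2:
  (0, 0) → P = 0
  (0, 11/2) → P = 231/2
  (13/3, 0) → P = 325/3
  (3/2, 17/4) → P = 507/4

The optimum lies where 5x1 + 6x2 = 33 and 9x1 + 6x2 = 39.
Solving simultaneously gives x1 = 3/2, x2 = 17/4.

x1 = 3/2, x2 = 17/4, maximum P = 507/4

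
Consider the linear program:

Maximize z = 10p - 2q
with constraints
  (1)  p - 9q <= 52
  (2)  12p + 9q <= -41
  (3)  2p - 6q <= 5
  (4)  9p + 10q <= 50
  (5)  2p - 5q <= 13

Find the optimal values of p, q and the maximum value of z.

Feasible corners and z = 10p - 2q:
  (-89/4, -33/4) → z = -206
  (-67/30, -71/45) → z = -863/45
  (-860/39, 323/13) → z = -10538/39
The feasible region is unbounded (it extends along (-9, -1), (-10, 9)), but z strictly decreases along every unbounded feasible direction, so there is no improving ray and the maximum is attained at a vertex.

The optimum lies where 12p + 9q = -41 and 2p - 6q = 5.
Solving simultaneously gives p = -67/30, q = -71/45.

p = -67/30, q = -71/45, maximum z = -863/45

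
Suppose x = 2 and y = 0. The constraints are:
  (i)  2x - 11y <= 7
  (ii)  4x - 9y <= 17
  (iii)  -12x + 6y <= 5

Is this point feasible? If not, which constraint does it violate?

(i): 4 ≤ 7 ✓
(ii): 8 ≤ 17 ✓
(iii): -24 ≤ 5 ✓

feasible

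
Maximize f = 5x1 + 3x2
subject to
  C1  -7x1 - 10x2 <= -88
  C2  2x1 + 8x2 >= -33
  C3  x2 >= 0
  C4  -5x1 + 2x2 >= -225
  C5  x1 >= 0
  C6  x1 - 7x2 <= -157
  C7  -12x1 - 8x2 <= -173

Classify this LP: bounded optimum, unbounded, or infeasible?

unbounded

From the feasible point (1889/33, 1010/33), moving in the direction (0, 1) keeps every constraint satisfied while f increases without bound.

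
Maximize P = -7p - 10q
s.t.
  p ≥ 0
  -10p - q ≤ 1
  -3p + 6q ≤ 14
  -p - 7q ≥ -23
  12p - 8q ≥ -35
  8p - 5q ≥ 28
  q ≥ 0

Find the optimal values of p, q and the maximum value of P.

Vertices and P = -7p - 10q:
  (311/61, 156/61) → P = -3737/61
  (23, 0) → P = -161
  (7/2, 0) → P = -49/2

At the optimal vertex, 8p - 5q = 28 and q = 0.
Solving simultaneously gives p = 7/2, q = 0.

p = 7/2, q = 0, maximum P = -49/2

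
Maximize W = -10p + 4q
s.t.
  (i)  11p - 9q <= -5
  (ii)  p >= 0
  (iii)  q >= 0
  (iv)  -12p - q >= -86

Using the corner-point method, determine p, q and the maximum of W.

The binding constraints are p = 0 and -12p - q = -86.
Solving simultaneously gives p = 0, q = 86.

p = 0, q = 86, maximum W = 344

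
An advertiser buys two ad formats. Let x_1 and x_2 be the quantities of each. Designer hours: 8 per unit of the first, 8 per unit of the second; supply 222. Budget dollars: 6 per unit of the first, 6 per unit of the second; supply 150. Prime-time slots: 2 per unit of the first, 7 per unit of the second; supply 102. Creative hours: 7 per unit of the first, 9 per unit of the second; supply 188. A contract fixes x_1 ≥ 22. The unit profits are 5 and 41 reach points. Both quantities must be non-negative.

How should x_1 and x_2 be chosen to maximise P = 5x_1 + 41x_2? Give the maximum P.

x_1 = 22, x_2 = 3, maximum P = 233

Feasible corners and P = 5x_1 + 41x_2:
  (25, 0) → P = 125
  (22, 0) → P = 110
  (22, 3) → P = 233

The binding constraints are 6x_1 + 6x_2 = 150 and x_1 = 22.
Solving simultaneously gives x_1 = 22, x_2 = 3.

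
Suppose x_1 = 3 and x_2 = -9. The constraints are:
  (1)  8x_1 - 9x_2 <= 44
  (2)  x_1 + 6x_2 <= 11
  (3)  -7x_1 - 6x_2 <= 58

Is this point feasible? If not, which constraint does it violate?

not feasible — violates (1)

Constraint (1): 8x_1 - 9x_2 = 105, which is not ≤ 44. All other constraints are satisfied.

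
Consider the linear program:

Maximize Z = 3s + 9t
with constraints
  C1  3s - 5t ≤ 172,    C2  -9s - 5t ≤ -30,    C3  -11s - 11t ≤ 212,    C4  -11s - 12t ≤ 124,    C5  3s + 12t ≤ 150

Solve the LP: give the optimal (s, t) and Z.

The optimum lies where 3s - 5t = 172 and 3s + 12t = 150.
Solving simultaneously gives s = 938/17, t = -22/17.

s = 938/17, t = -22/17, maximum Z = 2616/17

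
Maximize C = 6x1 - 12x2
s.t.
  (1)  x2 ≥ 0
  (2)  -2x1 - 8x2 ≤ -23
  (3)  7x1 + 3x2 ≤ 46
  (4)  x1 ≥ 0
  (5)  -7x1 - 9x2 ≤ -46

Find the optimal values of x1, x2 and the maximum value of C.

x1 = 299/50, x2 = 69/50, maximum C = 483/25

Extreme points and C = 6x1 - 12x2:
  (299/50, 69/50) → C = 483/25
  (161/38, 69/38) → C = 69/19
  (0, 46/3) → C = -184
  (0, 46/9) → C = -184/3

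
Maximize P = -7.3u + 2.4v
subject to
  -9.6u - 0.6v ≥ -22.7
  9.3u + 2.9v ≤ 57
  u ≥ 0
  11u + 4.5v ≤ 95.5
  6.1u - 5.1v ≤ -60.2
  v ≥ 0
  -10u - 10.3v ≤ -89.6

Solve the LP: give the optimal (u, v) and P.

u = 0, v = 570/29, maximum P = 1368/29

Feasible corners and P = -7.3u + 2.4v:
  (3163/2226, 11203/742) → P = 575717/22260
  (2655/1754, 71639/5262) → P = 379297/17540
  (0, 570/29) → P = 1368/29
  (0, 602/51) → P = 2408/85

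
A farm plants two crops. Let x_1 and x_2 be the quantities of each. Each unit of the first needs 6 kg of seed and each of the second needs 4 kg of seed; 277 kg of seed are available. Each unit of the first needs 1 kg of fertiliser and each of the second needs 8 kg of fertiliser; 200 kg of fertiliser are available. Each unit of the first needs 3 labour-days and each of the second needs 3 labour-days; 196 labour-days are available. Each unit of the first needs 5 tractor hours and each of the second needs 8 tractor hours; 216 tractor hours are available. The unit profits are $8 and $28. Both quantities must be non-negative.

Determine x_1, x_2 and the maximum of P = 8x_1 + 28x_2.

Feasible corners and P = 8x_1 + 28x_2:
  (0, 0) → P = 0
  (0, 25) → P = 700
  (216/5, 0) → P = 1728/5
  (4, 49/2) → P = 718

x_1 = 4, x_2 = 49/2, maximum P = 718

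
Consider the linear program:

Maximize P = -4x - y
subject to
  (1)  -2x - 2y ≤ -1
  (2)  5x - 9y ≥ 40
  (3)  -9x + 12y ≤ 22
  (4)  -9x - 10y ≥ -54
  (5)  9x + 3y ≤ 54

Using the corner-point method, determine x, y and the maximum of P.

x = 89/28, y = -75/28, maximum P = -281/28

The binding constraints are -2x - 2y = -1 and 5x - 9y = 40.
Solving simultaneously gives x = 89/28, y = -75/28.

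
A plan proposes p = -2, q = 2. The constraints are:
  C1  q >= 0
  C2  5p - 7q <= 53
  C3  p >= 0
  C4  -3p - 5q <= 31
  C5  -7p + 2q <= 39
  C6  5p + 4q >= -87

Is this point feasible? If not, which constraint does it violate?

Constraint C3: p = -2, which is not ≥ 0. All other constraints are satisfied.

not feasible — violates C3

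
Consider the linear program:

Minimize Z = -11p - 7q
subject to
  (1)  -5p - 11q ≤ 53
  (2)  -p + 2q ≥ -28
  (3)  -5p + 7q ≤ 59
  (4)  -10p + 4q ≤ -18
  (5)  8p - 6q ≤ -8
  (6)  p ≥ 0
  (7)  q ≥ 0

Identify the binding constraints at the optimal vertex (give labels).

(3) and (5)

Extreme points and Z = -11p - 7q:
  (181/25, 68/5) → Z = -4371/25
  (149/13, 216/13) → Z = -3151/13
  (5, 8) → Z = -111

The minimum is at (149/13, 216/13). Substituting into each constraint, equality holds for (3) and (5); the remaining constraints have slack.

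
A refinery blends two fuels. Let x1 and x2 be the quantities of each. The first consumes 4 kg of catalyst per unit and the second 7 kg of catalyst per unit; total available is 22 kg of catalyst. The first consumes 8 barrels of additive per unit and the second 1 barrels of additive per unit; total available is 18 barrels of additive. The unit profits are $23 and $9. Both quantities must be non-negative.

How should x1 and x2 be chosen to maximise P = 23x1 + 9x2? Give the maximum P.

Corner points and P = 23x1 + 9x2:
  (0, 0) → P = 0
  (0, 22/7) → P = 198/7
  (9/4, 0) → P = 207/4
  (2, 2) → P = 64

At the optimal vertex, 4x1 + 7x2 = 22 and 8x1 + x2 = 18.
Solving simultaneously gives x1 = 2, x2 = 2.

x1 = 2, x2 = 2, maximum P = 64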